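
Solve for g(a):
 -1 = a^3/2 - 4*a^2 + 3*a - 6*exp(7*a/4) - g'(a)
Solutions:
 g(a) = C1 + a^4/8 - 4*a^3/3 + 3*a^2/2 + a - 24*exp(7*a/4)/7


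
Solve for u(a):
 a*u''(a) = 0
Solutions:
 u(a) = C1 + C2*a


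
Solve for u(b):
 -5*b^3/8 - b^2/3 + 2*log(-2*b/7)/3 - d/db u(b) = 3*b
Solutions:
 u(b) = C1 - 5*b^4/32 - b^3/9 - 3*b^2/2 + 2*b*log(-b)/3 + 2*b*(-log(7) - 1 + log(2))/3


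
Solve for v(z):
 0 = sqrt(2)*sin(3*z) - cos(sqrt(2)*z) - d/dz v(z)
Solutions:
 v(z) = C1 - sqrt(2)*sin(sqrt(2)*z)/2 - sqrt(2)*cos(3*z)/3


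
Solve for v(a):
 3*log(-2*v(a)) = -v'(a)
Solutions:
 Integral(1/(log(-_y) + log(2)), (_y, v(a)))/3 = C1 - a


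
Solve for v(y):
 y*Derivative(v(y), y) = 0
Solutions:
 v(y) = C1


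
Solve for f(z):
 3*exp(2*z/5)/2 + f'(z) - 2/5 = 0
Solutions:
 f(z) = C1 + 2*z/5 - 15*exp(2*z/5)/4


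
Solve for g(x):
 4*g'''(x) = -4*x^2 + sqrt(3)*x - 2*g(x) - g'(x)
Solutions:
 g(x) = C1*exp(-3^(1/3)*x*(-(18 + sqrt(327))^(1/3) + 3^(1/3)/(18 + sqrt(327))^(1/3))/12)*sin(3^(1/6)*x*(3/(18 + sqrt(327))^(1/3) + 3^(2/3)*(18 + sqrt(327))^(1/3))/12) + C2*exp(-3^(1/3)*x*(-(18 + sqrt(327))^(1/3) + 3^(1/3)/(18 + sqrt(327))^(1/3))/12)*cos(3^(1/6)*x*(3/(18 + sqrt(327))^(1/3) + 3^(2/3)*(18 + sqrt(327))^(1/3))/12) + C3*exp(3^(1/3)*x*(-(18 + sqrt(327))^(1/3) + 3^(1/3)/(18 + sqrt(327))^(1/3))/6) - 2*x^2 + sqrt(3)*x/2 + 2*x - 1 - sqrt(3)/4


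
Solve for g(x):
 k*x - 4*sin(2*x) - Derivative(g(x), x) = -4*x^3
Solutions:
 g(x) = C1 + k*x^2/2 + x^4 + 2*cos(2*x)


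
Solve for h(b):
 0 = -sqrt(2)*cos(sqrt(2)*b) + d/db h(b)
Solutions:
 h(b) = C1 + sin(sqrt(2)*b)


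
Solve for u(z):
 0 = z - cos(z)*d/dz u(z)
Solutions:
 u(z) = C1 + Integral(z/cos(z), z)


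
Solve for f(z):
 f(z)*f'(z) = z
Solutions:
 f(z) = -sqrt(C1 + z^2)
 f(z) = sqrt(C1 + z^2)


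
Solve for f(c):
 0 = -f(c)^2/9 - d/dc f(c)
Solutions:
 f(c) = 9/(C1 + c)


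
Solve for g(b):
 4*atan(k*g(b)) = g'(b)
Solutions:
 Integral(1/atan(_y*k), (_y, g(b))) = C1 + 4*b


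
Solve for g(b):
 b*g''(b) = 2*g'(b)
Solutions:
 g(b) = C1 + C2*b^3


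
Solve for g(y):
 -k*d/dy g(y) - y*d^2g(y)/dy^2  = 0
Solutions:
 g(y) = C1 + y^(1 - re(k))*(C2*sin(log(y)*Abs(im(k))) + C3*cos(log(y)*im(k)))


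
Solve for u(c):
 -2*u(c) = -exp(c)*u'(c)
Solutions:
 u(c) = C1*exp(-2*exp(-c))


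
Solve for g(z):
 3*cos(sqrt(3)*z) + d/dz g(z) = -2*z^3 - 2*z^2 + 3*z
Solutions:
 g(z) = C1 - z^4/2 - 2*z^3/3 + 3*z^2/2 - sqrt(3)*sin(sqrt(3)*z)


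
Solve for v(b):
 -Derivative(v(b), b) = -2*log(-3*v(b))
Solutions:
 -Integral(1/(log(-_y) + log(3)), (_y, v(b)))/2 = C1 - b


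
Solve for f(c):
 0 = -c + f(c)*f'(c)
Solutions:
 f(c) = -sqrt(C1 + c^2)
 f(c) = sqrt(C1 + c^2)


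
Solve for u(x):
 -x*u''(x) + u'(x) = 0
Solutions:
 u(x) = C1 + C2*x^2


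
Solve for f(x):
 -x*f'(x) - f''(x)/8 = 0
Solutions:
 f(x) = C1 + C2*erf(2*x)


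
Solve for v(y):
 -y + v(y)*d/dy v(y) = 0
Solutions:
 v(y) = -sqrt(C1 + y^2)
 v(y) = sqrt(C1 + y^2)


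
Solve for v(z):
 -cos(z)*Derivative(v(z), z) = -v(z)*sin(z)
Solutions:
 v(z) = C1/cos(z)


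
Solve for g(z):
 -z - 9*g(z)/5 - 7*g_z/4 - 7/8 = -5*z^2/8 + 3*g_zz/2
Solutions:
 g(z) = 25*z^2/72 - 1595*z/1296 + (C1*sin(sqrt(3095)*z/60) + C2*cos(sqrt(3095)*z/60))*exp(-7*z/12) + 6145/46656


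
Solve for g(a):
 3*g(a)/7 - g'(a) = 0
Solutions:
 g(a) = C1*exp(3*a/7)


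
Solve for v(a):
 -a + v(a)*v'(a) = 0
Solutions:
 v(a) = -sqrt(C1 + a^2)
 v(a) = sqrt(C1 + a^2)


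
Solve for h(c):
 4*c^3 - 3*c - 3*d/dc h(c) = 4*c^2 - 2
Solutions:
 h(c) = C1 + c^4/3 - 4*c^3/9 - c^2/2 + 2*c/3


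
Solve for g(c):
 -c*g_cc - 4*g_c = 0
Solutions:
 g(c) = C1 + C2/c^3


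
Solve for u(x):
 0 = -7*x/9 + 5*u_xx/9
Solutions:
 u(x) = C1 + C2*x + 7*x^3/30


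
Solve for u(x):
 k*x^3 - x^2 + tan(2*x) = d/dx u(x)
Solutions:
 u(x) = C1 + k*x^4/4 - x^3/3 - log(cos(2*x))/2


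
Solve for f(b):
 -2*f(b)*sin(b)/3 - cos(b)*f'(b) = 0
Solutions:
 f(b) = C1*cos(b)^(2/3)


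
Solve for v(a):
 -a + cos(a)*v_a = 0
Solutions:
 v(a) = C1 + Integral(a/cos(a), a)


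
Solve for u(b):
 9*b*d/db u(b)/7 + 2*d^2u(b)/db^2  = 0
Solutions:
 u(b) = C1 + C2*erf(3*sqrt(7)*b/14)


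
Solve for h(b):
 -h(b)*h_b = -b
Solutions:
 h(b) = -sqrt(C1 + b^2)
 h(b) = sqrt(C1 + b^2)


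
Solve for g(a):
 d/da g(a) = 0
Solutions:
 g(a) = C1


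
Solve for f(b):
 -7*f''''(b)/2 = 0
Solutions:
 f(b) = C1 + C2*b + C3*b^2 + C4*b^3


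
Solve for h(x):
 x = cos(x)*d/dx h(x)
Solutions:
 h(x) = C1 + Integral(x/cos(x), x)


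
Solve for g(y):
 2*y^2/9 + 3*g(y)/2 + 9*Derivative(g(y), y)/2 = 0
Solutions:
 g(y) = C1*exp(-y/3) - 4*y^2/27 + 8*y/9 - 8/3


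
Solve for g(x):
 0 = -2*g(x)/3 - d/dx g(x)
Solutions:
 g(x) = C1*exp(-2*x/3)


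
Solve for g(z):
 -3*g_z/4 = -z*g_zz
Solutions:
 g(z) = C1 + C2*z^(7/4)


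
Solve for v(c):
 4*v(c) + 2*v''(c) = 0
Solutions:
 v(c) = C1*sin(sqrt(2)*c) + C2*cos(sqrt(2)*c)


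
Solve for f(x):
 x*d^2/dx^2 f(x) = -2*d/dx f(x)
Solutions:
 f(x) = C1 + C2/x


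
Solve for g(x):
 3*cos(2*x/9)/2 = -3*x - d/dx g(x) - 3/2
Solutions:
 g(x) = C1 - 3*x^2/2 - 3*x/2 - 27*sin(x/9)*cos(x/9)/2


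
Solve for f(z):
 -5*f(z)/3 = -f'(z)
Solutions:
 f(z) = C1*exp(5*z/3)


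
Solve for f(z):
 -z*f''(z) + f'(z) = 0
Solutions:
 f(z) = C1 + C2*z^2


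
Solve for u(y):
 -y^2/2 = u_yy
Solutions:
 u(y) = C1 + C2*y - y^4/24


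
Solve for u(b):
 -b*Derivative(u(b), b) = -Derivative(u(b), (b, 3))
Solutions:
 u(b) = C1 + Integral(C2*airyai(b) + C3*airybi(b), b)


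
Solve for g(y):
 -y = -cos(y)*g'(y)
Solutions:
 g(y) = C1 + Integral(y/cos(y), y)


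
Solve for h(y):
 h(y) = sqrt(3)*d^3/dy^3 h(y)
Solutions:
 h(y) = C3*exp(3^(5/6)*y/3) + (C1*sin(3^(1/3)*y/2) + C2*cos(3^(1/3)*y/2))*exp(-3^(5/6)*y/6)


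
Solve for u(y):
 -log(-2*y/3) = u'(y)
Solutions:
 u(y) = C1 - y*log(-y) + y*(-log(2) + 1 + log(3))


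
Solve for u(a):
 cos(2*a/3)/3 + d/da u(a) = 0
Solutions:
 u(a) = C1 - sin(2*a/3)/2


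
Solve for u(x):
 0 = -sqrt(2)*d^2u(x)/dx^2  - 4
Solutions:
 u(x) = C1 + C2*x - sqrt(2)*x^2


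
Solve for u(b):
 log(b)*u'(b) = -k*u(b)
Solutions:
 u(b) = C1*exp(-k*li(b))


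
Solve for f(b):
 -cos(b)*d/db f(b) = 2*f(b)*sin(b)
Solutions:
 f(b) = C1*cos(b)^2


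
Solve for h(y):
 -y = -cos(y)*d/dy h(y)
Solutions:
 h(y) = C1 + Integral(y/cos(y), y)


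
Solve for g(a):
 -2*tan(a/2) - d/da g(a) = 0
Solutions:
 g(a) = C1 + 4*log(cos(a/2))


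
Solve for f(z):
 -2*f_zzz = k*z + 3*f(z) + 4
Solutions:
 f(z) = C3*exp(-2^(2/3)*3^(1/3)*z/2) - k*z/3 + (C1*sin(2^(2/3)*3^(5/6)*z/4) + C2*cos(2^(2/3)*3^(5/6)*z/4))*exp(2^(2/3)*3^(1/3)*z/4) - 4/3


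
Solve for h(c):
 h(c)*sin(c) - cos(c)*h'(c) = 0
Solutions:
 h(c) = C1/cos(c)


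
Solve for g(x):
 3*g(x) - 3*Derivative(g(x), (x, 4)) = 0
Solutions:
 g(x) = C1*exp(-x) + C2*exp(x) + C3*sin(x) + C4*cos(x)


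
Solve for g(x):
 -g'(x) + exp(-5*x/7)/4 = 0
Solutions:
 g(x) = C1 - 7*exp(-5*x/7)/20


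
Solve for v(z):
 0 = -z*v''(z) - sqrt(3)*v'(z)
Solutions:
 v(z) = C1 + C2*z^(1 - sqrt(3))


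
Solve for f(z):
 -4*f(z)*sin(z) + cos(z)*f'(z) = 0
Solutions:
 f(z) = C1/cos(z)^4


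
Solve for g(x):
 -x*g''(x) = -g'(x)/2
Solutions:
 g(x) = C1 + C2*x^(3/2)


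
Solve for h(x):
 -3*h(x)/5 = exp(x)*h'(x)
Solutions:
 h(x) = C1*exp(3*exp(-x)/5)


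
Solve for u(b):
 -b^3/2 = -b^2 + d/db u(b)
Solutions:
 u(b) = C1 - b^4/8 + b^3/3


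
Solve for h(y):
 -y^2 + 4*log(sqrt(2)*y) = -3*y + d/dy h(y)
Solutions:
 h(y) = C1 - y^3/3 + 3*y^2/2 + 4*y*log(y) - 4*y + y*log(4)


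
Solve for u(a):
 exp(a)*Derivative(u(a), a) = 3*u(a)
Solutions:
 u(a) = C1*exp(-3*exp(-a))


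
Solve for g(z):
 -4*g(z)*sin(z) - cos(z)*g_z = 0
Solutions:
 g(z) = C1*cos(z)^4


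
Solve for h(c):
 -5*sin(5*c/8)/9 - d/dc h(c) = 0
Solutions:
 h(c) = C1 + 8*cos(5*c/8)/9


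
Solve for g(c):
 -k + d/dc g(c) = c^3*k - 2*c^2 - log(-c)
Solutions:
 g(c) = C1 + c^4*k/4 - 2*c^3/3 + c*(k + 1) - c*log(-c)


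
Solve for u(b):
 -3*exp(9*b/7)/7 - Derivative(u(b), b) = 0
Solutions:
 u(b) = C1 - exp(9*b/7)/3


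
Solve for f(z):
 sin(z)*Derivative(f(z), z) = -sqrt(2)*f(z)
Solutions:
 f(z) = C1*(cos(z) + 1)^(sqrt(2)/2)/(cos(z) - 1)^(sqrt(2)/2)


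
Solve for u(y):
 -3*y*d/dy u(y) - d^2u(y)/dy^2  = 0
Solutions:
 u(y) = C1 + C2*erf(sqrt(6)*y/2)


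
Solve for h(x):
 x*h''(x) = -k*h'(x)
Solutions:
 h(x) = C1 + x^(1 - re(k))*(C2*sin(log(x)*Abs(im(k))) + C3*cos(log(x)*im(k)))


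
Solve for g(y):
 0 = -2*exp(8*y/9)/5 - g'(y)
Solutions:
 g(y) = C1 - 9*exp(8*y/9)/20


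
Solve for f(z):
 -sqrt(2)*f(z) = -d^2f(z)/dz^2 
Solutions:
 f(z) = C1*exp(-2^(1/4)*z) + C2*exp(2^(1/4)*z)


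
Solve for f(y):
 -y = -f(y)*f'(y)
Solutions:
 f(y) = -sqrt(C1 + y^2)
 f(y) = sqrt(C1 + y^2)


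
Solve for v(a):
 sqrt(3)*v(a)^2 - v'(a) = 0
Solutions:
 v(a) = -1/(C1 + sqrt(3)*a)


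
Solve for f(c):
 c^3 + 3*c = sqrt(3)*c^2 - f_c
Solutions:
 f(c) = C1 - c^4/4 + sqrt(3)*c^3/3 - 3*c^2/2


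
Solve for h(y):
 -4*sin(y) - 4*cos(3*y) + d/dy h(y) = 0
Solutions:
 h(y) = C1 + 4*sin(3*y)/3 - 4*cos(y)


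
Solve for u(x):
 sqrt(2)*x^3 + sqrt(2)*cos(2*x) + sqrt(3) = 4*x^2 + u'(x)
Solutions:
 u(x) = C1 + sqrt(2)*x^4/4 - 4*x^3/3 + sqrt(3)*x + sqrt(2)*sin(2*x)/2


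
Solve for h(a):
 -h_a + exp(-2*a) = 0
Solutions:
 h(a) = C1 - exp(-2*a)/2


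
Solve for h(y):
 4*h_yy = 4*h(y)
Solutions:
 h(y) = C1*exp(-y) + C2*exp(y)


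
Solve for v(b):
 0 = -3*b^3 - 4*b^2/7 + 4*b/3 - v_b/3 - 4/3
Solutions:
 v(b) = C1 - 9*b^4/4 - 4*b^3/7 + 2*b^2 - 4*b


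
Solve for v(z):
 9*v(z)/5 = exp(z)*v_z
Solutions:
 v(z) = C1*exp(-9*exp(-z)/5)


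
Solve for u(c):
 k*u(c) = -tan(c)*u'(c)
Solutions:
 u(c) = C1*exp(-k*log(sin(c)))


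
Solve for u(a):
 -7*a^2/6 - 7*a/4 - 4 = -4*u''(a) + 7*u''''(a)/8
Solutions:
 u(a) = C1 + C2*a + C3*exp(-4*sqrt(14)*a/7) + C4*exp(4*sqrt(14)*a/7) + 7*a^4/288 + 7*a^3/96 + 433*a^2/768


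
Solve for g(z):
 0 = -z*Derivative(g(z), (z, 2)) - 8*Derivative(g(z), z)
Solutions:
 g(z) = C1 + C2/z^7


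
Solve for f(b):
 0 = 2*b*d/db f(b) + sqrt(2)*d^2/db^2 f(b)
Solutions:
 f(b) = C1 + C2*erf(2^(3/4)*b/2)


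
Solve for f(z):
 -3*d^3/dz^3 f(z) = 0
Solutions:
 f(z) = C1 + C2*z + C3*z^2


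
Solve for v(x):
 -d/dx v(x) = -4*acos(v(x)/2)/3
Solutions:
 Integral(1/acos(_y/2), (_y, v(x))) = C1 + 4*x/3


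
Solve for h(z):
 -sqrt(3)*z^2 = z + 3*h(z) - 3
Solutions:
 h(z) = -sqrt(3)*z^2/3 - z/3 + 1


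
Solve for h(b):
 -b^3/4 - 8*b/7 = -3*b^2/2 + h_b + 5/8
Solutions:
 h(b) = C1 - b^4/16 + b^3/2 - 4*b^2/7 - 5*b/8


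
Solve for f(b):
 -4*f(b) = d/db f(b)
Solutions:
 f(b) = C1*exp(-4*b)


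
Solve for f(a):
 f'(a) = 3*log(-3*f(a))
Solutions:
 -Integral(1/(log(-_y) + log(3)), (_y, f(a)))/3 = C1 - a


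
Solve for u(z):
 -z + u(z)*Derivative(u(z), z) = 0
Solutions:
 u(z) = -sqrt(C1 + z^2)
 u(z) = sqrt(C1 + z^2)


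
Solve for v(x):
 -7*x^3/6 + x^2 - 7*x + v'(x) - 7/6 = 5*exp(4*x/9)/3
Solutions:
 v(x) = C1 + 7*x^4/24 - x^3/3 + 7*x^2/2 + 7*x/6 + 15*exp(4*x/9)/4


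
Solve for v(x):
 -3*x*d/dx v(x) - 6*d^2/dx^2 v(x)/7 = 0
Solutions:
 v(x) = C1 + C2*erf(sqrt(7)*x/2)


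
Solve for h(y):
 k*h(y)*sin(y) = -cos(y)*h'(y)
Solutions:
 h(y) = C1*exp(k*log(cos(y)))


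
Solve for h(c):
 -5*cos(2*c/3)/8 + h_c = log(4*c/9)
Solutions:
 h(c) = C1 + c*log(c) - 2*c*log(3) - c + 2*c*log(2) + 15*sin(2*c/3)/16


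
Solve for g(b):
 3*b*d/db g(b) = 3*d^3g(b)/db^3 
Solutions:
 g(b) = C1 + Integral(C2*airyai(b) + C3*airybi(b), b)


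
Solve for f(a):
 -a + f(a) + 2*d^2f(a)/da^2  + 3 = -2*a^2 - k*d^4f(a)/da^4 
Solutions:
 f(a) = C1*exp(-a*sqrt((-sqrt(1 - k) - 1)/k)) + C2*exp(a*sqrt((-sqrt(1 - k) - 1)/k)) + C3*exp(-a*sqrt((sqrt(1 - k) - 1)/k)) + C4*exp(a*sqrt((sqrt(1 - k) - 1)/k)) - 2*a^2 + a + 5


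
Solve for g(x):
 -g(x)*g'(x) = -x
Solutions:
 g(x) = -sqrt(C1 + x^2)
 g(x) = sqrt(C1 + x^2)


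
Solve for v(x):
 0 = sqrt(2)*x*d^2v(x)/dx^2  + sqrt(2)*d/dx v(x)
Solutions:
 v(x) = C1 + C2*log(x)


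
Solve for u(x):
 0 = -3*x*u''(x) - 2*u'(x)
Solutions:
 u(x) = C1 + C2*x^(1/3)


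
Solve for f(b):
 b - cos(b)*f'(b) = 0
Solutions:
 f(b) = C1 + Integral(b/cos(b), b)


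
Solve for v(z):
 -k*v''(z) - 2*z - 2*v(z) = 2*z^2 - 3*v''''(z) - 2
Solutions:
 v(z) = C1*exp(-sqrt(6)*z*sqrt(k - sqrt(k^2 + 24))/6) + C2*exp(sqrt(6)*z*sqrt(k - sqrt(k^2 + 24))/6) + C3*exp(-sqrt(6)*z*sqrt(k + sqrt(k^2 + 24))/6) + C4*exp(sqrt(6)*z*sqrt(k + sqrt(k^2 + 24))/6) + k - z^2 - z + 1


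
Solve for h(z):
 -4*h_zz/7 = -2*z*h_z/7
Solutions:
 h(z) = C1 + C2*erfi(z/2)


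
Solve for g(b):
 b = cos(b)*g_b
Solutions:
 g(b) = C1 + Integral(b/cos(b), b)


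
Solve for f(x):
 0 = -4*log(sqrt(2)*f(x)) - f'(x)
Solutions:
 Integral(1/(2*log(_y) + log(2)), (_y, f(x)))/2 = C1 - x


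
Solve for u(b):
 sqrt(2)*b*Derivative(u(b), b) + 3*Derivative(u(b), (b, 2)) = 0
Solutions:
 u(b) = C1 + C2*erf(2^(3/4)*sqrt(3)*b/6)


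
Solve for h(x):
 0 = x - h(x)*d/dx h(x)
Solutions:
 h(x) = -sqrt(C1 + x^2)
 h(x) = sqrt(C1 + x^2)


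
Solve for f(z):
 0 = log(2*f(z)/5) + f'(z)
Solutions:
 Integral(1/(log(_y) - log(5) + log(2)), (_y, f(z))) = C1 - z


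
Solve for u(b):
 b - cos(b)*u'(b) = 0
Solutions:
 u(b) = C1 + Integral(b/cos(b), b)


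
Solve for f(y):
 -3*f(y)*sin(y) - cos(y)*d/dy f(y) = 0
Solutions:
 f(y) = C1*cos(y)^3


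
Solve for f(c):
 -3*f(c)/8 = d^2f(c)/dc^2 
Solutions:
 f(c) = C1*sin(sqrt(6)*c/4) + C2*cos(sqrt(6)*c/4)


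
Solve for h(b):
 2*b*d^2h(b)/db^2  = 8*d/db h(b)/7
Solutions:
 h(b) = C1 + C2*b^(11/7)


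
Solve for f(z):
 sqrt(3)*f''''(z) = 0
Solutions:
 f(z) = C1 + C2*z + C3*z^2 + C4*z^3


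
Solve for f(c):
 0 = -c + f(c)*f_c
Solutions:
 f(c) = -sqrt(C1 + c^2)
 f(c) = sqrt(C1 + c^2)


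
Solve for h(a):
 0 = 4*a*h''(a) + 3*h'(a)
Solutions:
 h(a) = C1 + C2*a^(1/4)


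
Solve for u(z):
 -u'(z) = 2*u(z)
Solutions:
 u(z) = C1*exp(-2*z)


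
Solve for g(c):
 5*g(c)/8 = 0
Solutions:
 g(c) = 0


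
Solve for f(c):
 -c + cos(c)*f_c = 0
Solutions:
 f(c) = C1 + Integral(c/cos(c), c)


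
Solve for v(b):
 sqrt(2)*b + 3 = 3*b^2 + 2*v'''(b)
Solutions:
 v(b) = C1 + C2*b + C3*b^2 - b^5/40 + sqrt(2)*b^4/48 + b^3/4


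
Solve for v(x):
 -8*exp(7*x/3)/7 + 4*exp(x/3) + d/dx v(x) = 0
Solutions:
 v(x) = C1 + 24*exp(7*x/3)/49 - 12*exp(x/3)


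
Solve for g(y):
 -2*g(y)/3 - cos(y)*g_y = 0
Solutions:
 g(y) = C1*(sin(y) - 1)^(1/3)/(sin(y) + 1)^(1/3)


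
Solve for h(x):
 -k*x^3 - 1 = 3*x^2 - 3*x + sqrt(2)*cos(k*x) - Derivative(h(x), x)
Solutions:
 h(x) = C1 + k*x^4/4 + x^3 - 3*x^2/2 + x + sqrt(2)*sin(k*x)/k


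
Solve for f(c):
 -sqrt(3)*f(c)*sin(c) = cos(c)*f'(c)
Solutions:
 f(c) = C1*cos(c)^(sqrt(3))


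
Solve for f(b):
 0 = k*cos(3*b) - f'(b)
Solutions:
 f(b) = C1 + k*sin(3*b)/3


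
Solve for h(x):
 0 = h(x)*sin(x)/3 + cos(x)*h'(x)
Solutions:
 h(x) = C1*cos(x)^(1/3)


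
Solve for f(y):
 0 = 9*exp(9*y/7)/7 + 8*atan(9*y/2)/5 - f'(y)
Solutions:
 f(y) = C1 + 8*y*atan(9*y/2)/5 + exp(9*y/7) - 8*log(81*y^2 + 4)/45


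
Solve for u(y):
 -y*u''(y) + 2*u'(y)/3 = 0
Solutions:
 u(y) = C1 + C2*y^(5/3)


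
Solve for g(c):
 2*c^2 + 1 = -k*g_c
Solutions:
 g(c) = C1 - 2*c^3/(3*k) - c/k


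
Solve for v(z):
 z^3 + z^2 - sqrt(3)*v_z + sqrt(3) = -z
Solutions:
 v(z) = C1 + sqrt(3)*z^4/12 + sqrt(3)*z^3/9 + sqrt(3)*z^2/6 + z


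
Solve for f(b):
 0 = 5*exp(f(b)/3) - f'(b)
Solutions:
 f(b) = 3*log(-1/(C1 + 5*b)) + 3*log(3)


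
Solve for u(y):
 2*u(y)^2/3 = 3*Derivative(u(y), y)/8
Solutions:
 u(y) = -9/(C1 + 16*y)


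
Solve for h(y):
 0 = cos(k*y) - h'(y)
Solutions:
 h(y) = C1 + sin(k*y)/k


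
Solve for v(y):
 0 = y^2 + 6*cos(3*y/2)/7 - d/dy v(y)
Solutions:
 v(y) = C1 + y^3/3 + 4*sin(3*y/2)/7


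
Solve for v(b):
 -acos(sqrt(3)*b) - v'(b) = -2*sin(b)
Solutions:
 v(b) = C1 - b*acos(sqrt(3)*b) + sqrt(3)*sqrt(1 - 3*b^2)/3 - 2*cos(b)


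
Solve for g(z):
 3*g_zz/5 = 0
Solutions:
 g(z) = C1 + C2*z


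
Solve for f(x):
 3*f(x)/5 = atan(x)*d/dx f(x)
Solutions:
 f(x) = C1*exp(3*Integral(1/atan(x), x)/5)


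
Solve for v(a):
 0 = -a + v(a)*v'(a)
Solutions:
 v(a) = -sqrt(C1 + a^2)
 v(a) = sqrt(C1 + a^2)


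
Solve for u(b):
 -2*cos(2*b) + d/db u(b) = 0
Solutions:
 u(b) = C1 + sin(2*b)


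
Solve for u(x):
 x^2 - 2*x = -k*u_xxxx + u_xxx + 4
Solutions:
 u(x) = C1 + C2*x + C3*x^2 + C4*exp(x/k) + x^5/60 + x^4*(k - 1)/12 + x^3*(k^2 - k - 2)/3


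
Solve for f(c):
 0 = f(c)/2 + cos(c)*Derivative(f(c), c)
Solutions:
 f(c) = C1*(sin(c) - 1)^(1/4)/(sin(c) + 1)^(1/4)


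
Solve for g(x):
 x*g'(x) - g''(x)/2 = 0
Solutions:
 g(x) = C1 + C2*erfi(x)


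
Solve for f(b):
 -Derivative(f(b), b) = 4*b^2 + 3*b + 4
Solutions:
 f(b) = C1 - 4*b^3/3 - 3*b^2/2 - 4*b


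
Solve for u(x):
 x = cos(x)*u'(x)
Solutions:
 u(x) = C1 + Integral(x/cos(x), x)


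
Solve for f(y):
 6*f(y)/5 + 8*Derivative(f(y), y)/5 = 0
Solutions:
 f(y) = C1*exp(-3*y/4)


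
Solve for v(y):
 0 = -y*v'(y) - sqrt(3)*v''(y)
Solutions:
 v(y) = C1 + C2*erf(sqrt(2)*3^(3/4)*y/6)


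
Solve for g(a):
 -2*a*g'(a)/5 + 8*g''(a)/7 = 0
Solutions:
 g(a) = C1 + C2*erfi(sqrt(70)*a/20)


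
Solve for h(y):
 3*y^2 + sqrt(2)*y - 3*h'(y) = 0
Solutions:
 h(y) = C1 + y^3/3 + sqrt(2)*y^2/6


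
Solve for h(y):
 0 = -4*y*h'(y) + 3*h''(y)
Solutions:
 h(y) = C1 + C2*erfi(sqrt(6)*y/3)


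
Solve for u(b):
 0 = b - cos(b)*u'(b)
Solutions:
 u(b) = C1 + Integral(b/cos(b), b)


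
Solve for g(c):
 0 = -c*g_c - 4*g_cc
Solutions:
 g(c) = C1 + C2*erf(sqrt(2)*c/4)


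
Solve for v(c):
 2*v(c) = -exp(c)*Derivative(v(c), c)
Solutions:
 v(c) = C1*exp(2*exp(-c))


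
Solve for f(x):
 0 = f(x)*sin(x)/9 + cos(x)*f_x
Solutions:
 f(x) = C1*cos(x)^(1/9)


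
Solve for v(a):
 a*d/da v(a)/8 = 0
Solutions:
 v(a) = C1


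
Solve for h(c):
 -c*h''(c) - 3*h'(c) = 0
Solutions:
 h(c) = C1 + C2/c^2


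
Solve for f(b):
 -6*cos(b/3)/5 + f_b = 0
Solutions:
 f(b) = C1 + 18*sin(b/3)/5


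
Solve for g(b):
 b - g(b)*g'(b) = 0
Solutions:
 g(b) = -sqrt(C1 + b^2)
 g(b) = sqrt(C1 + b^2)


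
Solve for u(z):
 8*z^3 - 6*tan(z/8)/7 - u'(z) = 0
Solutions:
 u(z) = C1 + 2*z^4 + 48*log(cos(z/8))/7


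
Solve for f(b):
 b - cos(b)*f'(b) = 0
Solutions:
 f(b) = C1 + Integral(b/cos(b), b)


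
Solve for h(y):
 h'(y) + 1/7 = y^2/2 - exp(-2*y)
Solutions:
 h(y) = C1 + y^3/6 - y/7 + exp(-2*y)/2


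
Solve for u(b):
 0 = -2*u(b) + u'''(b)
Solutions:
 u(b) = C3*exp(2^(1/3)*b) + (C1*sin(2^(1/3)*sqrt(3)*b/2) + C2*cos(2^(1/3)*sqrt(3)*b/2))*exp(-2^(1/3)*b/2)


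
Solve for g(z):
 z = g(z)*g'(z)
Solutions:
 g(z) = -sqrt(C1 + z^2)
 g(z) = sqrt(C1 + z^2)


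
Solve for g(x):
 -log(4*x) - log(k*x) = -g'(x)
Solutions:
 g(x) = C1 + x*(log(k) - 2 + 2*log(2)) + 2*x*log(x)


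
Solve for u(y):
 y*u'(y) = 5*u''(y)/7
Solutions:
 u(y) = C1 + C2*erfi(sqrt(70)*y/10)


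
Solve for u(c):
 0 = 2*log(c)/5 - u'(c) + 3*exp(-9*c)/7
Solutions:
 u(c) = C1 + 2*c*log(c)/5 - 2*c/5 - exp(-9*c)/21


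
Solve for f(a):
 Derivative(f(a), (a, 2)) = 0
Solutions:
 f(a) = C1 + C2*a


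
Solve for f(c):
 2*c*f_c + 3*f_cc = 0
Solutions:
 f(c) = C1 + C2*erf(sqrt(3)*c/3)


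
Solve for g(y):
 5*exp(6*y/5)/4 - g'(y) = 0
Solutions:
 g(y) = C1 + 25*exp(6*y/5)/24


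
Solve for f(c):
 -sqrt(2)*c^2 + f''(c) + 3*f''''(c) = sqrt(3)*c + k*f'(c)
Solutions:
 f(c) = C1 + C2*exp(2^(1/3)*c*(-2^(1/3)*(-9*k + sqrt(81*k^2 + 4))^(1/3) + 2/(-9*k + sqrt(81*k^2 + 4))^(1/3))/6) + C3*exp(2^(1/3)*c*(2^(1/3)*(-9*k + sqrt(81*k^2 + 4))^(1/3) - 2^(1/3)*sqrt(3)*I*(-9*k + sqrt(81*k^2 + 4))^(1/3) + 8/((-1 + sqrt(3)*I)*(-9*k + sqrt(81*k^2 + 4))^(1/3)))/12) + C4*exp(2^(1/3)*c*(2^(1/3)*(-9*k + sqrt(81*k^2 + 4))^(1/3) + 2^(1/3)*sqrt(3)*I*(-9*k + sqrt(81*k^2 + 4))^(1/3) - 8/((1 + sqrt(3)*I)*(-9*k + sqrt(81*k^2 + 4))^(1/3)))/12) - sqrt(2)*c^3/(3*k) - sqrt(3)*c^2/(2*k) - sqrt(2)*c^2/k^2 - sqrt(3)*c/k^2 - 2*sqrt(2)*c/k^3


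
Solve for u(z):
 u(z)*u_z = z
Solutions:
 u(z) = -sqrt(C1 + z^2)
 u(z) = sqrt(C1 + z^2)


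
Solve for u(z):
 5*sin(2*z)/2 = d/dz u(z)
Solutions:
 u(z) = C1 - 5*cos(2*z)/4


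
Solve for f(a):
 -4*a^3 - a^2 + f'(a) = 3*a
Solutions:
 f(a) = C1 + a^4 + a^3/3 + 3*a^2/2


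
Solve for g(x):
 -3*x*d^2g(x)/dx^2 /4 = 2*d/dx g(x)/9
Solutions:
 g(x) = C1 + C2*x^(19/27)


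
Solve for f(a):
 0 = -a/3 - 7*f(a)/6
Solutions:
 f(a) = -2*a/7


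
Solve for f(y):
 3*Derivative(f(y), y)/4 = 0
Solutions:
 f(y) = C1


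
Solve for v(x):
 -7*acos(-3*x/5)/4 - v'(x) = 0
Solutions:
 v(x) = C1 - 7*x*acos(-3*x/5)/4 - 7*sqrt(25 - 9*x^2)/12


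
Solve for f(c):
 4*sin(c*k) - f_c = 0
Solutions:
 f(c) = C1 - 4*cos(c*k)/k


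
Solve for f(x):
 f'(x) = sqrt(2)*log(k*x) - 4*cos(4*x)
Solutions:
 f(x) = C1 + sqrt(2)*x*(log(k*x) - 1) - sin(4*x)


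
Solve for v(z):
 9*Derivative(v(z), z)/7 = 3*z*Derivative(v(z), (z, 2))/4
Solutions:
 v(z) = C1 + C2*z^(19/7)


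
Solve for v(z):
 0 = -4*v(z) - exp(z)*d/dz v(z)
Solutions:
 v(z) = C1*exp(4*exp(-z))


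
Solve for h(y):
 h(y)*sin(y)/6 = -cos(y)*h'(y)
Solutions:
 h(y) = C1*cos(y)^(1/6)


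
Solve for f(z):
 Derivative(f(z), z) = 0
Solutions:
 f(z) = C1


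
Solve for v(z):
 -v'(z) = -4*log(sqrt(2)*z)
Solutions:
 v(z) = C1 + 4*z*log(z) - 4*z + z*log(4)


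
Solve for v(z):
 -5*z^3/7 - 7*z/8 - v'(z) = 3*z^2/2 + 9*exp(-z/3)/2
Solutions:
 v(z) = C1 - 5*z^4/28 - z^3/2 - 7*z^2/16 + 27*exp(-z/3)/2


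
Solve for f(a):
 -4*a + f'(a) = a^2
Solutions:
 f(a) = C1 + a^3/3 + 2*a^2


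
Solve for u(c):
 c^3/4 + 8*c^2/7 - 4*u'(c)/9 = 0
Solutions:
 u(c) = C1 + 9*c^4/64 + 6*c^3/7


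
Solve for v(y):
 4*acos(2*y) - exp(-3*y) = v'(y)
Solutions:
 v(y) = C1 + 4*y*acos(2*y) - 2*sqrt(1 - 4*y^2) + exp(-3*y)/3


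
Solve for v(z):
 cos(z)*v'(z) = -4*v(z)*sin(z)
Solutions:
 v(z) = C1*cos(z)^4


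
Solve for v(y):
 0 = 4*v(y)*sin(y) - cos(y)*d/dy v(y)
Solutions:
 v(y) = C1/cos(y)^4


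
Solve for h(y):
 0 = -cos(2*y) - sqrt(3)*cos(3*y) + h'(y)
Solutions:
 h(y) = C1 + sin(2*y)/2 + sqrt(3)*sin(3*y)/3


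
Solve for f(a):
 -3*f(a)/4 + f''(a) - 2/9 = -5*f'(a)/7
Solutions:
 f(a) = C1*exp(a*(-5 + 2*sqrt(43))/14) + C2*exp(-a*(5 + 2*sqrt(43))/14) - 8/27


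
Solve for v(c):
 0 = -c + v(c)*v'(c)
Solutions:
 v(c) = -sqrt(C1 + c^2)
 v(c) = sqrt(C1 + c^2)


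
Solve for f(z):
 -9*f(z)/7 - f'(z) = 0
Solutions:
 f(z) = C1*exp(-9*z/7)


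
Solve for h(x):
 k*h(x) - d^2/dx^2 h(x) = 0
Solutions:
 h(x) = C1*exp(-sqrt(k)*x) + C2*exp(sqrt(k)*x)


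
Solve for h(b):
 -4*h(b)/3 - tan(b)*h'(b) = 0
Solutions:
 h(b) = C1/sin(b)^(4/3)


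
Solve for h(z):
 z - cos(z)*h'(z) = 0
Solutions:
 h(z) = C1 + Integral(z/cos(z), z)


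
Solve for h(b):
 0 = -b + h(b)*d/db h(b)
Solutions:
 h(b) = -sqrt(C1 + b^2)
 h(b) = sqrt(C1 + b^2)


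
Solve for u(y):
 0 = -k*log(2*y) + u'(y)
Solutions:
 u(y) = C1 + k*y*log(y) - k*y + k*y*log(2)


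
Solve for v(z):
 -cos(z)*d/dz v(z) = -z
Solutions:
 v(z) = C1 + Integral(z/cos(z), z)


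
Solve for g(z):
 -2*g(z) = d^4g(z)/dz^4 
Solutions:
 g(z) = (C1*sin(2^(3/4)*z/2) + C2*cos(2^(3/4)*z/2))*exp(-2^(3/4)*z/2) + (C3*sin(2^(3/4)*z/2) + C4*cos(2^(3/4)*z/2))*exp(2^(3/4)*z/2)


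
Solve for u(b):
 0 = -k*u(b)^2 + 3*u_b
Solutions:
 u(b) = -3/(C1 + b*k)


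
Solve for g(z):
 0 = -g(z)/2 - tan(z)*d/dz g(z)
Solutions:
 g(z) = C1/sqrt(sin(z))


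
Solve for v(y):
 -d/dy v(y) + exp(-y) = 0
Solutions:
 v(y) = C1 - exp(-y)


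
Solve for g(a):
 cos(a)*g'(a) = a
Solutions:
 g(a) = C1 + Integral(a/cos(a), a)


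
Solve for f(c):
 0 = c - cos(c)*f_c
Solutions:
 f(c) = C1 + Integral(c/cos(c), c)


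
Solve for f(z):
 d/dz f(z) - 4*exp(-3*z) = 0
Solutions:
 f(z) = C1 - 4*exp(-3*z)/3


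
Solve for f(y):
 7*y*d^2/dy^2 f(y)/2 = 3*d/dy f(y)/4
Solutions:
 f(y) = C1 + C2*y^(17/14)


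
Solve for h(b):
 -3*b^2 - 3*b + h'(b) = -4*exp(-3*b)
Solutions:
 h(b) = C1 + b^3 + 3*b^2/2 + 4*exp(-3*b)/3


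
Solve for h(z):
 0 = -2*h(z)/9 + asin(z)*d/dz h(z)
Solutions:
 h(z) = C1*exp(2*Integral(1/asin(z), z)/9)


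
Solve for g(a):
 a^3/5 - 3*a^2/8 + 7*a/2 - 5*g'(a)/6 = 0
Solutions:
 g(a) = C1 + 3*a^4/50 - 3*a^3/20 + 21*a^2/10


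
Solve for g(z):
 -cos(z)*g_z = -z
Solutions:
 g(z) = C1 + Integral(z/cos(z), z)


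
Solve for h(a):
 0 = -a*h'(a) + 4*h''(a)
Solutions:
 h(a) = C1 + C2*erfi(sqrt(2)*a/4)


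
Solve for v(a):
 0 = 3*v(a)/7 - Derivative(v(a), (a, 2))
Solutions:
 v(a) = C1*exp(-sqrt(21)*a/7) + C2*exp(sqrt(21)*a/7)


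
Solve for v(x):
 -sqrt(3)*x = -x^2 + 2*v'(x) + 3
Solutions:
 v(x) = C1 + x^3/6 - sqrt(3)*x^2/4 - 3*x/2


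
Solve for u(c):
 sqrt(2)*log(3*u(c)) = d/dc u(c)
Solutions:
 -sqrt(2)*Integral(1/(log(_y) + log(3)), (_y, u(c)))/2 = C1 - c


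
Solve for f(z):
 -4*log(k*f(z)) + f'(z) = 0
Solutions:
 li(k*f(z))/k = C1 + 4*z


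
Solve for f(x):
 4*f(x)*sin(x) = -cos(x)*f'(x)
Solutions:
 f(x) = C1*cos(x)^4


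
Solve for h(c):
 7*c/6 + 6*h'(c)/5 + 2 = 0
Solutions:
 h(c) = C1 - 35*c^2/72 - 5*c/3


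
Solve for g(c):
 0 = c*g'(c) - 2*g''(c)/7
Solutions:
 g(c) = C1 + C2*erfi(sqrt(7)*c/2)


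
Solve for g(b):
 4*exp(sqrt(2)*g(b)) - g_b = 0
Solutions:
 g(b) = sqrt(2)*(2*log(-1/(C1 + 4*b)) - log(2))/4


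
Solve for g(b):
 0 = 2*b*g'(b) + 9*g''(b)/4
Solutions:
 g(b) = C1 + C2*erf(2*b/3)


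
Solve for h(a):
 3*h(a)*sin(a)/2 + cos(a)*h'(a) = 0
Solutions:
 h(a) = C1*cos(a)^(3/2)


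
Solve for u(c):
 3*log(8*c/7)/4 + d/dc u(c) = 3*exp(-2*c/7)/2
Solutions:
 u(c) = C1 - 3*c*log(c)/4 + 3*c*(-3*log(2) + 1 + log(7))/4 - 21*exp(-2*c/7)/4


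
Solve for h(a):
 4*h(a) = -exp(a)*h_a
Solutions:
 h(a) = C1*exp(4*exp(-a))


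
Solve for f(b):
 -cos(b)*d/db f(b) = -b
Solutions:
 f(b) = C1 + Integral(b/cos(b), b)


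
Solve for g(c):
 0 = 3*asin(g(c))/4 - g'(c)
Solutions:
 Integral(1/asin(_y), (_y, g(c))) = C1 + 3*c/4


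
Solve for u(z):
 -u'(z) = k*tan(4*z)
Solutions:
 u(z) = C1 + k*log(cos(4*z))/4


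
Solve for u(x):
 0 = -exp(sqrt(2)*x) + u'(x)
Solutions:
 u(x) = C1 + sqrt(2)*exp(sqrt(2)*x)/2


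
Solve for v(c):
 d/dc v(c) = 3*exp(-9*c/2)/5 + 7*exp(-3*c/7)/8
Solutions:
 v(c) = C1 - 2*exp(-9*c/2)/15 - 49*exp(-3*c/7)/24


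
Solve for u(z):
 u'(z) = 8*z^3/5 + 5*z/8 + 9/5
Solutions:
 u(z) = C1 + 2*z^4/5 + 5*z^2/16 + 9*z/5


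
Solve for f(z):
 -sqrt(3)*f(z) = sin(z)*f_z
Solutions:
 f(z) = C1*(cos(z) + 1)^(sqrt(3)/2)/(cos(z) - 1)^(sqrt(3)/2)


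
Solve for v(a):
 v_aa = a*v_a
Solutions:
 v(a) = C1 + C2*erfi(sqrt(2)*a/2)


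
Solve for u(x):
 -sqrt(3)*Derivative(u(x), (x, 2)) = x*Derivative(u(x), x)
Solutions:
 u(x) = C1 + C2*erf(sqrt(2)*3^(3/4)*x/6)


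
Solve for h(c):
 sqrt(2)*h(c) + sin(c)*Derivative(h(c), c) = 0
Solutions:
 h(c) = C1*(cos(c) + 1)^(sqrt(2)/2)/(cos(c) - 1)^(sqrt(2)/2)


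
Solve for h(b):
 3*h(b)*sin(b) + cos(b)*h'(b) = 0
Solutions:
 h(b) = C1*cos(b)^3


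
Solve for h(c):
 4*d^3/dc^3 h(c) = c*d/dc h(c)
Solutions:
 h(c) = C1 + Integral(C2*airyai(2^(1/3)*c/2) + C3*airybi(2^(1/3)*c/2), c)


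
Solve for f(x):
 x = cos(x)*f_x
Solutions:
 f(x) = C1 + Integral(x/cos(x), x)


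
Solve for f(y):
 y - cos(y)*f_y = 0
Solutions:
 f(y) = C1 + Integral(y/cos(y), y)


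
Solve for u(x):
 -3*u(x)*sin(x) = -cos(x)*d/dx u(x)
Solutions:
 u(x) = C1/cos(x)^3


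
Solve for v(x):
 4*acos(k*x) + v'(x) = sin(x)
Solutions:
 v(x) = C1 - 4*Piecewise((x*acos(k*x) - sqrt(-k^2*x^2 + 1)/k, Ne(k, 0)), (pi*x/2, True)) - cos(x)


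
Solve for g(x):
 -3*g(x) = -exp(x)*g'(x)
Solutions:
 g(x) = C1*exp(-3*exp(-x))


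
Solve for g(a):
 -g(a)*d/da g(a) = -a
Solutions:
 g(a) = -sqrt(C1 + a^2)
 g(a) = sqrt(C1 + a^2)


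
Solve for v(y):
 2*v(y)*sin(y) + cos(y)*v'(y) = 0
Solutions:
 v(y) = C1*cos(y)^2


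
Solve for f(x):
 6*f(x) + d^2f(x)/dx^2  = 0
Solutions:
 f(x) = C1*sin(sqrt(6)*x) + C2*cos(sqrt(6)*x)


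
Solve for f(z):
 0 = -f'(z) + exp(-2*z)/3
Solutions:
 f(z) = C1 - exp(-2*z)/6


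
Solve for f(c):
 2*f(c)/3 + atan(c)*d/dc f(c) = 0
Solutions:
 f(c) = C1*exp(-2*Integral(1/atan(c), c)/3)


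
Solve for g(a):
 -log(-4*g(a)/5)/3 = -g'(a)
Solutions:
 -3*Integral(1/(log(-_y) - log(5) + 2*log(2)), (_y, g(a))) = C1 - a


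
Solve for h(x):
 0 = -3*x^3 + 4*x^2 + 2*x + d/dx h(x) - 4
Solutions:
 h(x) = C1 + 3*x^4/4 - 4*x^3/3 - x^2 + 4*x


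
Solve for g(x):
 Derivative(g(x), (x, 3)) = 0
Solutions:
 g(x) = C1 + C2*x + C3*x^2


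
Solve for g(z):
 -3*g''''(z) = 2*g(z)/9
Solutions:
 g(z) = (C1*sin(2^(3/4)*3^(1/4)*z/6) + C2*cos(2^(3/4)*3^(1/4)*z/6))*exp(-2^(3/4)*3^(1/4)*z/6) + (C3*sin(2^(3/4)*3^(1/4)*z/6) + C4*cos(2^(3/4)*3^(1/4)*z/6))*exp(2^(3/4)*3^(1/4)*z/6)


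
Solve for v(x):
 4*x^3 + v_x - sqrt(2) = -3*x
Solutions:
 v(x) = C1 - x^4 - 3*x^2/2 + sqrt(2)*x


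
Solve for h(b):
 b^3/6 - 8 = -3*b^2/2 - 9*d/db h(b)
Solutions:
 h(b) = C1 - b^4/216 - b^3/18 + 8*b/9


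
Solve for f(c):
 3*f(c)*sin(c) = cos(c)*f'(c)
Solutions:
 f(c) = C1/cos(c)^3


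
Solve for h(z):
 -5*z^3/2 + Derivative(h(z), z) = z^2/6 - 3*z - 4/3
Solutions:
 h(z) = C1 + 5*z^4/8 + z^3/18 - 3*z^2/2 - 4*z/3


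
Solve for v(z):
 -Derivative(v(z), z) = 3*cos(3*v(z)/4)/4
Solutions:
 3*z/4 - 2*log(sin(3*v(z)/4) - 1)/3 + 2*log(sin(3*v(z)/4) + 1)/3 = C1


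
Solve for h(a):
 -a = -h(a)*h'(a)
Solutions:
 h(a) = -sqrt(C1 + a^2)
 h(a) = sqrt(C1 + a^2)


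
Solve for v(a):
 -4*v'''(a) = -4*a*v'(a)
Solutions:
 v(a) = C1 + Integral(C2*airyai(a) + C3*airybi(a), a)


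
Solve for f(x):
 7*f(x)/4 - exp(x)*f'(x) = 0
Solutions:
 f(x) = C1*exp(-7*exp(-x)/4)


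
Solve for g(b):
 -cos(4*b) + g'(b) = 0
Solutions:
 g(b) = C1 + sin(4*b)/4


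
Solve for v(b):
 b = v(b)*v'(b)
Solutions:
 v(b) = -sqrt(C1 + b^2)
 v(b) = sqrt(C1 + b^2)


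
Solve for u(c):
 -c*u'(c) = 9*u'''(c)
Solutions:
 u(c) = C1 + Integral(C2*airyai(-3^(1/3)*c/3) + C3*airybi(-3^(1/3)*c/3), c)


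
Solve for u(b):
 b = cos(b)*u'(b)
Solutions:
 u(b) = C1 + Integral(b/cos(b), b)


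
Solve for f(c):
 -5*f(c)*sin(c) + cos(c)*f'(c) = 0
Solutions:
 f(c) = C1/cos(c)^5


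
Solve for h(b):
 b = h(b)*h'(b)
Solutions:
 h(b) = -sqrt(C1 + b^2)
 h(b) = sqrt(C1 + b^2)


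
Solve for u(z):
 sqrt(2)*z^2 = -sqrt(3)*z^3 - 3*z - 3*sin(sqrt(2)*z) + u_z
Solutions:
 u(z) = C1 + sqrt(3)*z^4/4 + sqrt(2)*z^3/3 + 3*z^2/2 - 3*sqrt(2)*cos(sqrt(2)*z)/2


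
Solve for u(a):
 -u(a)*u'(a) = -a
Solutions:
 u(a) = -sqrt(C1 + a^2)
 u(a) = sqrt(C1 + a^2)


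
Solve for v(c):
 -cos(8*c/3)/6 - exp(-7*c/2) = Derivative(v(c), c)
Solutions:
 v(c) = C1 - sin(8*c/3)/16 + 2*exp(-7*c/2)/7


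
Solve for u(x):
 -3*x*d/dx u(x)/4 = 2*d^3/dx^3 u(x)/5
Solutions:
 u(x) = C1 + Integral(C2*airyai(-15^(1/3)*x/2) + C3*airybi(-15^(1/3)*x/2), x)


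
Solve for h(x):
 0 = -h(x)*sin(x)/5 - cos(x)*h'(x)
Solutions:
 h(x) = C1*cos(x)^(1/5)


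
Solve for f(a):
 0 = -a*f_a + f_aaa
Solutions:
 f(a) = C1 + Integral(C2*airyai(a) + C3*airybi(a), a)


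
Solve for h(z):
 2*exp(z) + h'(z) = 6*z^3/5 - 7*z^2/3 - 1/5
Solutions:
 h(z) = C1 + 3*z^4/10 - 7*z^3/9 - z/5 - 2*exp(z)


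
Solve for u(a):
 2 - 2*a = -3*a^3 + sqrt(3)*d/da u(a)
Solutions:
 u(a) = C1 + sqrt(3)*a^4/4 - sqrt(3)*a^2/3 + 2*sqrt(3)*a/3


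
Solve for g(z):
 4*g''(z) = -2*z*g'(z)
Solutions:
 g(z) = C1 + C2*erf(z/2)


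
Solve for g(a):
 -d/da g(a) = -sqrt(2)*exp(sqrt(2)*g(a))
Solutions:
 g(a) = sqrt(2)*(2*log(-1/(C1 + sqrt(2)*a)) - log(2))/4


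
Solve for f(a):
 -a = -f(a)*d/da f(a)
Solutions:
 f(a) = -sqrt(C1 + a^2)
 f(a) = sqrt(C1 + a^2)


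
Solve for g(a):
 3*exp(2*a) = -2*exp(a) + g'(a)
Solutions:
 g(a) = C1 + 3*exp(2*a)/2 + 2*exp(a)


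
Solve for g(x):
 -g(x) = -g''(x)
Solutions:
 g(x) = C1*exp(-x) + C2*exp(x)


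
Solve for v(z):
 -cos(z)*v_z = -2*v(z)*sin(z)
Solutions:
 v(z) = C1/cos(z)^2


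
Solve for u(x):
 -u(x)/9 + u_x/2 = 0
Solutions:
 u(x) = C1*exp(2*x/9)


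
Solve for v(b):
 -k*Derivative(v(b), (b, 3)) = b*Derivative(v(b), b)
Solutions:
 v(b) = C1 + Integral(C2*airyai(b*(-1/k)^(1/3)) + C3*airybi(b*(-1/k)^(1/3)), b)


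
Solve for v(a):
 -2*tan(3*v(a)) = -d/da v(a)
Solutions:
 v(a) = -asin(C1*exp(6*a))/3 + pi/3
 v(a) = asin(C1*exp(6*a))/3


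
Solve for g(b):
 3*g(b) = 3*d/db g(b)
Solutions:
 g(b) = C1*exp(b)


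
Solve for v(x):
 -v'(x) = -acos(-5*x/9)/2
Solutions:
 v(x) = C1 + x*acos(-5*x/9)/2 + sqrt(81 - 25*x^2)/10


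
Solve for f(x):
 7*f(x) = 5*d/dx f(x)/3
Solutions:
 f(x) = C1*exp(21*x/5)


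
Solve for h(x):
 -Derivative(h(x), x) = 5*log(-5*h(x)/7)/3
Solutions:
 3*Integral(1/(log(-_y) - log(7) + log(5)), (_y, h(x)))/5 = C1 - x


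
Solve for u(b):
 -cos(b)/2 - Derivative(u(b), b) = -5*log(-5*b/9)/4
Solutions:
 u(b) = C1 + 5*b*log(-b)/4 - 5*b*log(3)/2 - 5*b/4 + 5*b*log(5)/4 - sin(b)/2


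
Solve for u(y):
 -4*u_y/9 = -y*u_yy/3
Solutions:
 u(y) = C1 + C2*y^(7/3)


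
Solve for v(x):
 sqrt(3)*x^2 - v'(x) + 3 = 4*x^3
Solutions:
 v(x) = C1 - x^4 + sqrt(3)*x^3/3 + 3*x


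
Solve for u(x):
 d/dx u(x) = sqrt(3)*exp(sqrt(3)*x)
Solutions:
 u(x) = C1 + exp(sqrt(3)*x)


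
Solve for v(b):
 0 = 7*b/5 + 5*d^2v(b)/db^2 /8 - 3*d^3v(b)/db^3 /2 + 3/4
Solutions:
 v(b) = C1 + C2*b + C3*exp(5*b/12) - 28*b^3/75 - 411*b^2/125


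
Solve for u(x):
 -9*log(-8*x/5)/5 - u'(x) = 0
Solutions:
 u(x) = C1 - 9*x*log(-x)/5 + 9*x*(-3*log(2) + 1 + log(5))/5


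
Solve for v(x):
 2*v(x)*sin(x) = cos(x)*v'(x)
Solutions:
 v(x) = C1/cos(x)^2


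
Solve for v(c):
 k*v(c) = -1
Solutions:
 v(c) = -1/k


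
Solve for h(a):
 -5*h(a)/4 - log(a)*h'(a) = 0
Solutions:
 h(a) = C1*exp(-5*li(a)/4)


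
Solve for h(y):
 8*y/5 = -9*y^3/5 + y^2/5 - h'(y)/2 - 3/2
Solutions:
 h(y) = C1 - 9*y^4/10 + 2*y^3/15 - 8*y^2/5 - 3*y


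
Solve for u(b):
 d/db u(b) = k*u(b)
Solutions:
 u(b) = C1*exp(b*k)


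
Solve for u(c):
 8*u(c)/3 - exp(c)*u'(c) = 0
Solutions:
 u(c) = C1*exp(-8*exp(-c)/3)


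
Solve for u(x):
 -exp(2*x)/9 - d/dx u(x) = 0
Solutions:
 u(x) = C1 - exp(2*x)/18


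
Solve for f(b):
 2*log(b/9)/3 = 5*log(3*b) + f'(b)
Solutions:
 f(b) = C1 - 13*b*log(b)/3 - 19*b*log(3)/3 + 13*b/3


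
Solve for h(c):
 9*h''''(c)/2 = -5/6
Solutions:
 h(c) = C1 + C2*c + C3*c^2 + C4*c^3 - 5*c^4/648


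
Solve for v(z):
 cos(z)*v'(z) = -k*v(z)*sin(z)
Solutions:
 v(z) = C1*exp(k*log(cos(z)))


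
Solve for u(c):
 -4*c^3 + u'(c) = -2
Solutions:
 u(c) = C1 + c^4 - 2*c


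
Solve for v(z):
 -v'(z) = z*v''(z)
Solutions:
 v(z) = C1 + C2*log(z)


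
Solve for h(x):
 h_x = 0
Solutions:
 h(x) = C1


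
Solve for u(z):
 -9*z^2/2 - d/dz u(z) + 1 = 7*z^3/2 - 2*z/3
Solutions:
 u(z) = C1 - 7*z^4/8 - 3*z^3/2 + z^2/3 + z


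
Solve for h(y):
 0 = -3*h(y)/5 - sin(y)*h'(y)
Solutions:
 h(y) = C1*(cos(y) + 1)^(3/10)/(cos(y) - 1)^(3/10)


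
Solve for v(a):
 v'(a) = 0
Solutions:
 v(a) = C1


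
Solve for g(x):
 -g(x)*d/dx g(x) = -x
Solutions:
 g(x) = -sqrt(C1 + x^2)
 g(x) = sqrt(C1 + x^2)


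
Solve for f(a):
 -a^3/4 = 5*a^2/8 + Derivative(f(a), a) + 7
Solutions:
 f(a) = C1 - a^4/16 - 5*a^3/24 - 7*a


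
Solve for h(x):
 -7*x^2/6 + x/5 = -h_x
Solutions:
 h(x) = C1 + 7*x^3/18 - x^2/10


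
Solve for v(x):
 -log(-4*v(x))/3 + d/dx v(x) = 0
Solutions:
 -3*Integral(1/(log(-_y) + 2*log(2)), (_y, v(x))) = C1 - x


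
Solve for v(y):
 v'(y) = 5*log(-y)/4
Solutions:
 v(y) = C1 + 5*y*log(-y)/4 - 5*y/4


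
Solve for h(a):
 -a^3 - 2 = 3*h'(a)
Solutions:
 h(a) = C1 - a^4/12 - 2*a/3


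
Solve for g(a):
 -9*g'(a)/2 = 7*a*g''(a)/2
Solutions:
 g(a) = C1 + C2/a^(2/7)


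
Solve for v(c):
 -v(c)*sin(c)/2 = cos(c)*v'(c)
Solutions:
 v(c) = C1*sqrt(cos(c))


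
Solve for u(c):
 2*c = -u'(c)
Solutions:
 u(c) = C1 - c^2


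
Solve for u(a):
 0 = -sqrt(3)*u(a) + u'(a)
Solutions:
 u(a) = C1*exp(sqrt(3)*a)


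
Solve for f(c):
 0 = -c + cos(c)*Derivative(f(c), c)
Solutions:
 f(c) = C1 + Integral(c/cos(c), c)


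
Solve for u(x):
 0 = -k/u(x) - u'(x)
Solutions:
 u(x) = -sqrt(C1 - 2*k*x)
 u(x) = sqrt(C1 - 2*k*x)


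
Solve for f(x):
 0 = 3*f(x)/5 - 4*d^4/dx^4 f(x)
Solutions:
 f(x) = C1*exp(-sqrt(2)*3^(1/4)*5^(3/4)*x/10) + C2*exp(sqrt(2)*3^(1/4)*5^(3/4)*x/10) + C3*sin(sqrt(2)*3^(1/4)*5^(3/4)*x/10) + C4*cos(sqrt(2)*3^(1/4)*5^(3/4)*x/10)


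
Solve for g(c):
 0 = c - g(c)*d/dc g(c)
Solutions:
 g(c) = -sqrt(C1 + c^2)
 g(c) = sqrt(C1 + c^2)


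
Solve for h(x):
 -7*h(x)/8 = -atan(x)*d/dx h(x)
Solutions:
 h(x) = C1*exp(7*Integral(1/atan(x), x)/8)


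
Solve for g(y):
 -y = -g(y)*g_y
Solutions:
 g(y) = -sqrt(C1 + y^2)
 g(y) = sqrt(C1 + y^2)


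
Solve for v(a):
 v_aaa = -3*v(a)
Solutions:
 v(a) = C3*exp(-3^(1/3)*a) + (C1*sin(3^(5/6)*a/2) + C2*cos(3^(5/6)*a/2))*exp(3^(1/3)*a/2)


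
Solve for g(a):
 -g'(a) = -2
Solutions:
 g(a) = C1 + 2*a


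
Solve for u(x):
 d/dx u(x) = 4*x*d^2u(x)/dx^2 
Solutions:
 u(x) = C1 + C2*x^(5/4)


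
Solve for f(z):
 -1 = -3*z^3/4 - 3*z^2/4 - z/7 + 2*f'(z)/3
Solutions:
 f(z) = C1 + 9*z^4/32 + 3*z^3/8 + 3*z^2/28 - 3*z/2


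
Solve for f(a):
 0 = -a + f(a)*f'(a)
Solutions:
 f(a) = -sqrt(C1 + a^2)
 f(a) = sqrt(C1 + a^2)


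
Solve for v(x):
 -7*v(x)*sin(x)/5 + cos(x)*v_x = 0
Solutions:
 v(x) = C1/cos(x)^(7/5)


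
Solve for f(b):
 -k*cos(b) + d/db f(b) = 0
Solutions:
 f(b) = C1 + k*sin(b)


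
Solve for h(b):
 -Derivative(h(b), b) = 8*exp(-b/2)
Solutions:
 h(b) = C1 + 16*exp(-b/2)


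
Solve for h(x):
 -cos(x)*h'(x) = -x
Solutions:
 h(x) = C1 + Integral(x/cos(x), x)


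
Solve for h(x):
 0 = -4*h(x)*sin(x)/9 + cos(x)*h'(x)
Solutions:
 h(x) = C1/cos(x)^(4/9)


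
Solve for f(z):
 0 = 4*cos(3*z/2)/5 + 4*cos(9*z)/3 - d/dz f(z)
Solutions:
 f(z) = C1 + 8*sin(3*z/2)/15 + 4*sin(9*z)/27


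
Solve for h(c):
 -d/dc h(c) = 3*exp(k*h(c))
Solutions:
 h(c) = Piecewise((log(1/(C1*k + 3*c*k))/k, Ne(k, 0)), (nan, True))
 h(c) = Piecewise((C1 - 3*c, Eq(k, 0)), (nan, True))


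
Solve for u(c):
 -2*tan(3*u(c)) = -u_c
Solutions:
 u(c) = -asin(C1*exp(6*c))/3 + pi/3
 u(c) = asin(C1*exp(6*c))/3


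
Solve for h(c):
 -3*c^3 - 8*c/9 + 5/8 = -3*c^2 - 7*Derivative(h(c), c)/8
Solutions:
 h(c) = C1 + 6*c^4/7 - 8*c^3/7 + 32*c^2/63 - 5*c/7


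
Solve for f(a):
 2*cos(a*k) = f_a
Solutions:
 f(a) = C1 + 2*sin(a*k)/k
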